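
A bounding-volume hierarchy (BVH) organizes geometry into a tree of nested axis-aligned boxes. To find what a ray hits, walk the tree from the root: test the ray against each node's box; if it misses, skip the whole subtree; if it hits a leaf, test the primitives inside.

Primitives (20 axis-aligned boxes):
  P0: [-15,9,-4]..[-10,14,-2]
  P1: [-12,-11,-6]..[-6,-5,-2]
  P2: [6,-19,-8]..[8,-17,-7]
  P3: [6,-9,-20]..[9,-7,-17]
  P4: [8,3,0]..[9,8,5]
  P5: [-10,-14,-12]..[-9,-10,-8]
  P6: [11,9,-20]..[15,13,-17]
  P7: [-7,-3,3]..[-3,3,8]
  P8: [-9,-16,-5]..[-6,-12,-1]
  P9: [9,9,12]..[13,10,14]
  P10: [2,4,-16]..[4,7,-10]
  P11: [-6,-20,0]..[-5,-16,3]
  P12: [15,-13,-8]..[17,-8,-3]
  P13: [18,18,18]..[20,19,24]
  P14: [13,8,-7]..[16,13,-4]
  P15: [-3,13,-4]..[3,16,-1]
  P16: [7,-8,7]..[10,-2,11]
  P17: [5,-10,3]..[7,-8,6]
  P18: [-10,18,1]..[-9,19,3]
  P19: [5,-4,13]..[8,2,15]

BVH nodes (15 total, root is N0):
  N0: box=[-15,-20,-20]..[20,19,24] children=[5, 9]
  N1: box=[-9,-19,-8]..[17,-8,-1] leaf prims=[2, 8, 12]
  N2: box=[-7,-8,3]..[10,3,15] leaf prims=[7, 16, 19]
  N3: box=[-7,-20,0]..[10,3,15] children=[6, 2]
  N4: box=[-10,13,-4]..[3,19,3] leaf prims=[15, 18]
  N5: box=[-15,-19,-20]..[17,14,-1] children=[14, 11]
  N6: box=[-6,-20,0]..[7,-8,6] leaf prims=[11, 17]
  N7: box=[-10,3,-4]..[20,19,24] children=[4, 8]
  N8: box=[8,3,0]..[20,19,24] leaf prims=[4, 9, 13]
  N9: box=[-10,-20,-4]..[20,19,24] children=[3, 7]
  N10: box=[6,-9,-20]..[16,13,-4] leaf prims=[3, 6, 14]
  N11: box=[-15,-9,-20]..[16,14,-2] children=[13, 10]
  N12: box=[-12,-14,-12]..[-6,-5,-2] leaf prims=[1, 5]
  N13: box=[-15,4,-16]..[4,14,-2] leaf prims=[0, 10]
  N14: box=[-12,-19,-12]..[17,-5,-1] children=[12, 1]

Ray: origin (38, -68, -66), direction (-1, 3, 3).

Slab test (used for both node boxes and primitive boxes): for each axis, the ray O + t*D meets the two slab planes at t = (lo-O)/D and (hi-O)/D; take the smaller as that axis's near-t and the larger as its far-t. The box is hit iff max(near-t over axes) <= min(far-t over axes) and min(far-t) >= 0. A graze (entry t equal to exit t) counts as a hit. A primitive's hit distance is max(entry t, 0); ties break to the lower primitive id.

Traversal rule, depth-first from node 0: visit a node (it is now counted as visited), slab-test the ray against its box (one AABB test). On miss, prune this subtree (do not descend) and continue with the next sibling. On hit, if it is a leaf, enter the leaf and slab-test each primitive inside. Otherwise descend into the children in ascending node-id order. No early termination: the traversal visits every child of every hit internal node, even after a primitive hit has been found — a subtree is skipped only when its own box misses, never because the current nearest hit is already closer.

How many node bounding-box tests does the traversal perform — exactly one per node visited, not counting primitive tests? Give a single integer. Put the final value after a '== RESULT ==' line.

Trace the traversal:
N0 x:[18,53] y:[16,29] z:[46/3,30] -> hit [18,29], descend [5, 9]
  N5 x:[21,53] y:[49/3,82/3] z:[46/3,65/3] -> hit [21,65/3], descend [11, 14]
    N11 x:[22,53] y:[59/3,82/3] z:[46/3,64/3] -> miss, prune
    N14 x:[21,50] y:[49/3,21] z:[18,65/3] -> hit [21,21], descend [1, 12]
      N1 x:[21,47] y:[49/3,20] z:[58/3,65/3] -> miss, prune
      N12 x:[44,50] y:[18,21] z:[18,64/3] -> miss, prune
  N9 x:[18,48] y:[16,29] z:[62/3,30] -> hit [62/3,29], descend [3, 7]
    N3 x:[28,45] y:[16,71/3] z:[22,27] -> miss, prune
    N7 x:[18,48] y:[71/3,29] z:[62/3,30] -> hit [71/3,29], descend [4, 8]
      N4 x:[35,48] y:[27,29] z:[62/3,23] -> miss, prune
      N8 x:[18,30] y:[71/3,29] z:[22,30] -> hit [71/3,29] leaf, test {P4(miss), P9@t=26, P13(miss)}

order=[0, 5, 11, 14, 1, 12, 9, 3, 7, 4, 8]  |boxes|=11  |leaves|=1  hit=P9

== RESULT ==
11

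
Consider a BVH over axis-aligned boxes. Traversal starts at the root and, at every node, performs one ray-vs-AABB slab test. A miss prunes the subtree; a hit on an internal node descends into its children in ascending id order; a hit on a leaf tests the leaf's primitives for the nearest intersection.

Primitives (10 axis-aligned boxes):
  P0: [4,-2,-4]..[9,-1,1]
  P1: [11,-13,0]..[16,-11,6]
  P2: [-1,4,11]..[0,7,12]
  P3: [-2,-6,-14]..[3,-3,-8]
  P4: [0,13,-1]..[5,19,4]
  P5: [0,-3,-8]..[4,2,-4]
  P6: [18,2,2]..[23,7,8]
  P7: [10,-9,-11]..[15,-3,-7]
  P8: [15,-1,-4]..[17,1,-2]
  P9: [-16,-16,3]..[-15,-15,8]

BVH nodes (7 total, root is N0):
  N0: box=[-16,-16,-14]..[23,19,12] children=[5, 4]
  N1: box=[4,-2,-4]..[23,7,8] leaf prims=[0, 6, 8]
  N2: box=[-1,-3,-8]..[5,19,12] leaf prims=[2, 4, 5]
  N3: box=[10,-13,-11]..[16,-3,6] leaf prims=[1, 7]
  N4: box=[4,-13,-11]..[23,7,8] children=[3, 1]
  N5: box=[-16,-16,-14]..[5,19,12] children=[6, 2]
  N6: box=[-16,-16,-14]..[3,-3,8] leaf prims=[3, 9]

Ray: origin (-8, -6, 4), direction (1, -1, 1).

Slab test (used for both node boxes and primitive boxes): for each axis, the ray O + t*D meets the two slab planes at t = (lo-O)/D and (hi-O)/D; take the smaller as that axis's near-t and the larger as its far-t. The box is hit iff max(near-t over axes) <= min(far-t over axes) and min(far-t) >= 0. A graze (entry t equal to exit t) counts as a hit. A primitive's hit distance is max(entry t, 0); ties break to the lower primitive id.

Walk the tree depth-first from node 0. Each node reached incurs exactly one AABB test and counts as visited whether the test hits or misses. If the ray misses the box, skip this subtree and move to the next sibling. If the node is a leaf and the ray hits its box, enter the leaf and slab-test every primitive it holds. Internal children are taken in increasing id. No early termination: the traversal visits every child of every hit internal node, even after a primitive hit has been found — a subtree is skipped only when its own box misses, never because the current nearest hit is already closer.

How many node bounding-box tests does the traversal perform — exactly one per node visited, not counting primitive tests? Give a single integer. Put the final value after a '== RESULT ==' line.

Trace the traversal:
N0 x:[-8,31] y:[-25,10] z:[-18,8] -> hit [-8,8], descend [4, 5]
  N4 x:[12,31] y:[-13,7] z:[-15,4] -> miss, prune
  N5 x:[-8,13] y:[-25,10] z:[-18,8] -> hit [-8,8], descend [2, 6]
    N2 x:[7,13] y:[-25,-3] z:[-12,8] -> miss, prune
    N6 x:[-8,11] y:[-3,10] z:[-18,4] -> hit [-3,4] leaf, test {P3(miss), P9(miss)}

5 AABB tests over nodes [0, 4, 5, 2, 6]; 1 leaf entered; closest miss.

== RESULT ==
5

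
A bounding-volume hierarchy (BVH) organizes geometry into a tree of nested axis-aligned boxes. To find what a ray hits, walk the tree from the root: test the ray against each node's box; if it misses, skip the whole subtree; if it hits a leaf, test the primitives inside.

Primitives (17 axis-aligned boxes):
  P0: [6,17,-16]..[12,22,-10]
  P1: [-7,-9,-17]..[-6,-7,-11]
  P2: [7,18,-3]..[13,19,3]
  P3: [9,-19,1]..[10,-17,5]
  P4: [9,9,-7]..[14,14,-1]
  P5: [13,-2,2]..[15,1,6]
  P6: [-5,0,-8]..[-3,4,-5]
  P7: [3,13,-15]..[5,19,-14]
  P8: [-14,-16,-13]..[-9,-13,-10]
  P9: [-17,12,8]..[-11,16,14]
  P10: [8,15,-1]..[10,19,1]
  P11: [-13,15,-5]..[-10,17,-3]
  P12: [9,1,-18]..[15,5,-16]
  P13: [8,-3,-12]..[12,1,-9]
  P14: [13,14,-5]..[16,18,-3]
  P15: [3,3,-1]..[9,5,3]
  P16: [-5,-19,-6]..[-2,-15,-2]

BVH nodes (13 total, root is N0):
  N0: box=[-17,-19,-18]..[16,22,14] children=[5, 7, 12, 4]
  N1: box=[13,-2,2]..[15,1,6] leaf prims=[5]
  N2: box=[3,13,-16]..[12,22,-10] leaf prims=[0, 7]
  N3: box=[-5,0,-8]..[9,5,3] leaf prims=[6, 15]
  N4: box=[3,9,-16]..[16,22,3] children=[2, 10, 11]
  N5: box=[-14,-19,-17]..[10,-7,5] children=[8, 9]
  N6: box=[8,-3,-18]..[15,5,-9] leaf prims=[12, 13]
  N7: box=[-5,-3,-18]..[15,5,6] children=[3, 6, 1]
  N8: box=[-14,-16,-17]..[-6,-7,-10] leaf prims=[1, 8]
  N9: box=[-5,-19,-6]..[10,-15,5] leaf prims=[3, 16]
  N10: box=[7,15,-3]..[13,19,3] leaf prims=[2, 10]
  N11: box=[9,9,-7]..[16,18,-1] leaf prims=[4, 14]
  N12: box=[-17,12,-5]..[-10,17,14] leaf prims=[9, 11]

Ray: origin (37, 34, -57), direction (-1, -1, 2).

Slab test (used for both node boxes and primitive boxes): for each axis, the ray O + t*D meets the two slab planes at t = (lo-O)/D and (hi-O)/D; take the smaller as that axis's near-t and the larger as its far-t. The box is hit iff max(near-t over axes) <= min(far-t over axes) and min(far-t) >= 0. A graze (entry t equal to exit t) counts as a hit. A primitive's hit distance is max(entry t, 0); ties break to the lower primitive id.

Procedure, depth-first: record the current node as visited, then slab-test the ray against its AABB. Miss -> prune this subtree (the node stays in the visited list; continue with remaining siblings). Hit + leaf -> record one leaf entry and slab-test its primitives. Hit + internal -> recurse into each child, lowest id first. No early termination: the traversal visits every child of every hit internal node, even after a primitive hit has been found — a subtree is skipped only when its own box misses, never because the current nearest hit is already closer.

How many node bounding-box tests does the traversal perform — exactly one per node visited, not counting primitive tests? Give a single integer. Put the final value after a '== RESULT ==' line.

Traverse from the root:
N0 x:[21,54] y:[12,53] z:[39/2,71/2] -> hit [21,71/2], descend [4, 5, 7, 12]
  N4 x:[21,34] y:[12,25] z:[41/2,30] -> hit [21,25], descend [2, 10, 11]
    N2 x:[25,34] y:[12,21] z:[41/2,47/2] -> miss, prune
    N10 x:[24,30] y:[15,19] z:[27,30] -> miss, prune
    N11 x:[21,28] y:[16,25] z:[25,28] -> hit [25,25] leaf, test {P4@t=25, P14(miss)}
  N5 x:[27,51] y:[41,53] z:[20,31] -> miss, prune
  N7 x:[22,42] y:[29,37] z:[39/2,63/2] -> hit [29,63/2], descend [1, 3, 6]
    N1 x:[22,24] y:[33,36] z:[59/2,63/2] -> miss, prune
    N3 x:[28,42] y:[29,34] z:[49/2,30] -> hit [29,30] leaf, test {P6(miss), P15@t=29}
    N6 x:[22,29] y:[29,37] z:[39/2,24] -> miss, prune
  N12 x:[47,54] y:[17,22] z:[26,71/2] -> miss, prune

11 AABB tests over nodes [0, 4, 2, 10, 11, 5, 7, 1, 3, 6, 12]; 2 leaves entered; closest P4.

== RESULT ==
11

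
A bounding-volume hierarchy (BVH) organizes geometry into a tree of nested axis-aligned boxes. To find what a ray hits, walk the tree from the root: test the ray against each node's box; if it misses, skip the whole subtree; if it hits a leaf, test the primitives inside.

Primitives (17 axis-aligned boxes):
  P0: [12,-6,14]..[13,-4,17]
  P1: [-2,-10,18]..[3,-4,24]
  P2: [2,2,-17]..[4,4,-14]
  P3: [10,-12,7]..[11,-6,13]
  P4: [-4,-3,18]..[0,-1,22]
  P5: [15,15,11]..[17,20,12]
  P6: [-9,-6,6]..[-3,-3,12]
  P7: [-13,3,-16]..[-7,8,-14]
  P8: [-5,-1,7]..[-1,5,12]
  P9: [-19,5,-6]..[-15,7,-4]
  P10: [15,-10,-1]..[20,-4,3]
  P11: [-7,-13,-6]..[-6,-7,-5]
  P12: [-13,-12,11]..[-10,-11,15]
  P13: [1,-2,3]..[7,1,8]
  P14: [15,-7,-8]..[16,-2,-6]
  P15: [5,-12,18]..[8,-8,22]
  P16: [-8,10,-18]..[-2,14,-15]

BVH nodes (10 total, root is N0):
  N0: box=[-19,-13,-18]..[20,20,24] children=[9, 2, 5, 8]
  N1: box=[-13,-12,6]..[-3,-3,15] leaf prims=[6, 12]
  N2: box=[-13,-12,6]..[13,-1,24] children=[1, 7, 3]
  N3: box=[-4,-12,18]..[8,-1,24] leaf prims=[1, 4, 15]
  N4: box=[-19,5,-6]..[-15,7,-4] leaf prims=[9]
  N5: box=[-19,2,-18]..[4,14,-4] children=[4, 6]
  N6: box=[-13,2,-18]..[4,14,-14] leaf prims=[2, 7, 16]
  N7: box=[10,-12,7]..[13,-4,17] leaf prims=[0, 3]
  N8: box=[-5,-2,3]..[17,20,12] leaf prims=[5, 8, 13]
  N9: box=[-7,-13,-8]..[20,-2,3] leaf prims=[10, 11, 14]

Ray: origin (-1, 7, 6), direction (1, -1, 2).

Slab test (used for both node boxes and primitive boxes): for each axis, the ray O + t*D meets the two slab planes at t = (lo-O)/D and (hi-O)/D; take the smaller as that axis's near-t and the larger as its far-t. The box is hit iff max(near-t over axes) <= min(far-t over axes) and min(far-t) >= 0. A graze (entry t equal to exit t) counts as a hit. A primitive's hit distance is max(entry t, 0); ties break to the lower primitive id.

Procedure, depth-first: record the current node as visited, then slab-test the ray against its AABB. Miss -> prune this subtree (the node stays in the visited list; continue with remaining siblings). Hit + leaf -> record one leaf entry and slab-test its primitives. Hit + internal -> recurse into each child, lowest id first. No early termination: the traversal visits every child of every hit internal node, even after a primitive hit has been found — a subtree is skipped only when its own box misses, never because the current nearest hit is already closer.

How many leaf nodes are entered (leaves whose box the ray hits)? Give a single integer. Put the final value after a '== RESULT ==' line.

Traverse from the root:
N0 x:[-18,21] y:[-13,20] z:[-12,9] -> hit [-12,9], descend [2, 5, 8, 9]
  N2 x:[-12,14] y:[8,19] z:[0,9] -> hit [8,9], descend [1, 3, 7]
    N1 x:[-12,-2] y:[10,19] z:[0,9/2] -> miss, prune
    N3 x:[-3,9] y:[8,19] z:[6,9] -> hit [8,9] leaf, test {P1(miss), P4(miss), P15(miss)}
    N7 x:[11,14] y:[11,19] z:[1/2,11/2] -> miss, prune
  N5 x:[-18,5] y:[-7,5] z:[-12,-5] -> miss, prune
  N8 x:[-4,18] y:[-13,9] z:[-3/2,3] -> hit [-3/2,3] leaf, test {P5(miss), P8(miss), P13(miss)}
  N9 x:[-6,21] y:[9,20] z:[-7,-3/2] -> miss, prune

8 AABB tests over nodes [0, 2, 1, 3, 7, 5, 8, 9]; 2 leaves entered; closest miss.

== RESULT ==
2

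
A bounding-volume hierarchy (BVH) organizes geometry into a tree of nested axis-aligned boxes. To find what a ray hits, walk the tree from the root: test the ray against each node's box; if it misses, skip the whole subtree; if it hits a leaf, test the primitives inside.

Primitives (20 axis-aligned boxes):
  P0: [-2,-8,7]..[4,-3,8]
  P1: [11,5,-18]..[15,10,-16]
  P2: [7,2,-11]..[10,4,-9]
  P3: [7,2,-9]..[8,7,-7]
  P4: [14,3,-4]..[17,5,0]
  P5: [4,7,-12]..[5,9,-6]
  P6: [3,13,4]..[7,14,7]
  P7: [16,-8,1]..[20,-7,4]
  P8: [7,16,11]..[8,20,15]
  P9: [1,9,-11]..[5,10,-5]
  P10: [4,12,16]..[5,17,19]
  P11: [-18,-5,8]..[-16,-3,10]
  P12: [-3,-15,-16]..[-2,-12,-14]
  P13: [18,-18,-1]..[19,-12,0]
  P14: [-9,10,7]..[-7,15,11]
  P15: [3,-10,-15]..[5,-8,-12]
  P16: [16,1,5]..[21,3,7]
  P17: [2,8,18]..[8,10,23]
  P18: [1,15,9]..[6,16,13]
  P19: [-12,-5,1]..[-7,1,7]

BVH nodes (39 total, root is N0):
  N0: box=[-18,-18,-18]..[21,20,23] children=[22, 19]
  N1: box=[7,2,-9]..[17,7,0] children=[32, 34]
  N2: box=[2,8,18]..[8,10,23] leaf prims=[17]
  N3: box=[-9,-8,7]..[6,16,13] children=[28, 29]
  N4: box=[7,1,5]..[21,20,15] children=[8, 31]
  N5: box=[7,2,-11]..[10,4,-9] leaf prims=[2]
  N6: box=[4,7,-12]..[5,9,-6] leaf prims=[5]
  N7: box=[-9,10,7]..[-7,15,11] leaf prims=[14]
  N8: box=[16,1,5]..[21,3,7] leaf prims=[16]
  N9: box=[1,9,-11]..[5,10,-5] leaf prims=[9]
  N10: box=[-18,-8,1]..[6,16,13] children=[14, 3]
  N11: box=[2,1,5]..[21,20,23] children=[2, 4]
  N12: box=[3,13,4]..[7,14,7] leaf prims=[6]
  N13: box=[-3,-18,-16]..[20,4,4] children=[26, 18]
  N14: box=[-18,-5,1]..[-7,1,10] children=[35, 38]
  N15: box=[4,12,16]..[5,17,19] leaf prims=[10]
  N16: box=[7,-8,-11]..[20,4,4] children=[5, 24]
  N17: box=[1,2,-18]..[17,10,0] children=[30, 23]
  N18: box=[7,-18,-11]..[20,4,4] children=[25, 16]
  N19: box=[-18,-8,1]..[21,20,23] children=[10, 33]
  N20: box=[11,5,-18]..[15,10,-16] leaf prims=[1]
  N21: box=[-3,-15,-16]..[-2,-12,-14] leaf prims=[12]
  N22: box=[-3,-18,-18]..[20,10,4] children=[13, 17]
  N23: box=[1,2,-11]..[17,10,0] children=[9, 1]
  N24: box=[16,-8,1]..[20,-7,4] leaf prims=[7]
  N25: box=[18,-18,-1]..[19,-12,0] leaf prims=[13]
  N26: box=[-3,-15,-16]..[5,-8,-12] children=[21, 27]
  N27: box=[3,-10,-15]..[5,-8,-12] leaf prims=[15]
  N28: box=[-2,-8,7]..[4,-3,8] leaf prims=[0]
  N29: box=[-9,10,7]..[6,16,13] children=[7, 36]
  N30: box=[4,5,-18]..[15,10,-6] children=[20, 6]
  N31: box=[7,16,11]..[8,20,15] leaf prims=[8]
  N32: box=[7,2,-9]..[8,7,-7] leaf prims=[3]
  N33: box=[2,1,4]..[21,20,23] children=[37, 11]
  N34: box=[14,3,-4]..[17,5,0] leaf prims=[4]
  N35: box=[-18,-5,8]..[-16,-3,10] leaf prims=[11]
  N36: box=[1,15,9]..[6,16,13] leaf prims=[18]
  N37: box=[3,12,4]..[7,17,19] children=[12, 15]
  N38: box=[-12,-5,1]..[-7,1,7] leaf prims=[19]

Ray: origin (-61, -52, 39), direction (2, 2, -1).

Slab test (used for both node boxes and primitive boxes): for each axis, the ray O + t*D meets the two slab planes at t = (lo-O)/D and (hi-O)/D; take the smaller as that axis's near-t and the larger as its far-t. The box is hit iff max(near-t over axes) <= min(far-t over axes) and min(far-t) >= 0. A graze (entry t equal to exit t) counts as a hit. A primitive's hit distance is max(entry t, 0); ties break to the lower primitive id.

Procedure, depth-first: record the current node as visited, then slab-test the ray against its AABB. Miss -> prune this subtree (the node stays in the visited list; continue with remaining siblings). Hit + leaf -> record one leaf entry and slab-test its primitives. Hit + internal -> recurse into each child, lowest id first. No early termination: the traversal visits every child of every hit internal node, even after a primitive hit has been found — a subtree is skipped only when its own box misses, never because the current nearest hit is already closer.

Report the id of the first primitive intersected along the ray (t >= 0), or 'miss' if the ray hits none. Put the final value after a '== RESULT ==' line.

Walk:
N0 x:[43/2,41] y:[17,36] z:[16,57] -> hit [43/2,36], descend [19, 22]
  N19 x:[43/2,41] y:[22,36] z:[16,38] -> hit [22,36], descend [10, 33]
    N10 x:[43/2,67/2] y:[22,34] z:[26,38] -> hit [26,67/2], descend [3, 14]
      N3 x:[26,67/2] y:[22,34] z:[26,32] -> hit [26,32], descend [28, 29]
        N28 x:[59/2,65/2] y:[22,49/2] z:[31,32] -> miss, prune
        N29 x:[26,67/2] y:[31,34] z:[26,32] -> hit [31,32], descend [7, 36]
          N7 x:[26,27] y:[31,67/2] z:[28,32] -> miss, prune
          N36 x:[31,67/2] y:[67/2,34] z:[26,30] -> miss, prune
      N14 x:[43/2,27] y:[47/2,53/2] z:[29,38] -> miss, prune
    N33 x:[63/2,41] y:[53/2,36] z:[16,35] -> hit [63/2,35], descend [11, 37]
      N11 x:[63/2,41] y:[53/2,36] z:[16,34] -> hit [63/2,34], descend [2, 4]
        N2 x:[63/2,69/2] y:[30,31] z:[16,21] -> miss, prune
        N4 x:[34,41] y:[53/2,36] z:[24,34] -> hit [34,34], descend [8, 31]
          N8 x:[77/2,41] y:[53/2,55/2] z:[32,34] -> miss, prune
          N31 x:[34,69/2] y:[34,36] z:[24,28] -> miss, prune
      N37 x:[32,34] y:[32,69/2] z:[20,35] -> hit [32,34], descend [12, 15]
        N12 x:[32,34] y:[65/2,33] z:[32,35] -> hit [65/2,33] leaf, test {P6@t=65/2}
        N15 x:[65/2,33] y:[32,69/2] z:[20,23] -> miss, prune
  N22 x:[29,81/2] y:[17,31] z:[35,57] -> miss, prune

Summary -> nodes [0, 19, 10, 3, 28, 29, 7, 36, 14, 33, 11, 2, 4, 8, 31, 37, 12, 15, 22]; box-tests=19; leaf-entries=1; first=P6

== RESULT ==
6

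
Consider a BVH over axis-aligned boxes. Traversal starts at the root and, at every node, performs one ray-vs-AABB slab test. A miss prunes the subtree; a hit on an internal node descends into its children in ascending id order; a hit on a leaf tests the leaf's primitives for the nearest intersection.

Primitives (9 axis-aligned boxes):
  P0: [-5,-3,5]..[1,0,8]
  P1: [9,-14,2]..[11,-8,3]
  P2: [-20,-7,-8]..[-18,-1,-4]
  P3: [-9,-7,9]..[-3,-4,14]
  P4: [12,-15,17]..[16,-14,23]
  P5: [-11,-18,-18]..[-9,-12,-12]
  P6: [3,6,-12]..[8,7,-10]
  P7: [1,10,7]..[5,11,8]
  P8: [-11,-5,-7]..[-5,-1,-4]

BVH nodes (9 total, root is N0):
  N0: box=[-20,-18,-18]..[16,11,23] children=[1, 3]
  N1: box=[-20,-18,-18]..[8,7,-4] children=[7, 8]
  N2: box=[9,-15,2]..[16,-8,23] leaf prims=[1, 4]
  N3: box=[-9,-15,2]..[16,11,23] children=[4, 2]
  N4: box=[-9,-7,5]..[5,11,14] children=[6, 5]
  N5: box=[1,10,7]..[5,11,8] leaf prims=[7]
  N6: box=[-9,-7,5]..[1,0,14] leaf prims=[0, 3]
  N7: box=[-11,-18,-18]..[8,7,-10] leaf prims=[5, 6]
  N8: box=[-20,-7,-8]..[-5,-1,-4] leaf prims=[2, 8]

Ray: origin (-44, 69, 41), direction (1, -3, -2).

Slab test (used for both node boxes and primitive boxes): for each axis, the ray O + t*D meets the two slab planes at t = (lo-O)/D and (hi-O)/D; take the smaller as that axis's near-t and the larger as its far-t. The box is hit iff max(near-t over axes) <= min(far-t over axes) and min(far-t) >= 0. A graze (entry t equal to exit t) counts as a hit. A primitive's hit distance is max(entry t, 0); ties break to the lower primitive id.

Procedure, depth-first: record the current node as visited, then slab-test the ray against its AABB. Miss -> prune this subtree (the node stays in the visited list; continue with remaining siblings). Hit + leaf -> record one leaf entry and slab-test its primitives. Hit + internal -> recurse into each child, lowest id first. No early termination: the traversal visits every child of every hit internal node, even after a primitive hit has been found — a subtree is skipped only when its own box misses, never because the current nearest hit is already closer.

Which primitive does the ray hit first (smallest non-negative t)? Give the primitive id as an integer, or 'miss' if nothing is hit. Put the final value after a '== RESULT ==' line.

Traverse from the root:
N0 x:[24,60] y:[58/3,29] z:[9,59/2] -> hit [24,29], descend [1, 3]
  N1 x:[24,52] y:[62/3,29] z:[45/2,59/2] -> hit [24,29], descend [7, 8]
    N7 x:[33,52] y:[62/3,29] z:[51/2,59/2] -> miss, prune
    N8 x:[24,39] y:[70/3,76/3] z:[45/2,49/2] -> hit [24,49/2] leaf, test {P2@t=24, P8(miss)}
  N3 x:[35,60] y:[58/3,28] z:[9,39/2] -> miss, prune

Summary -> nodes [0, 1, 7, 8, 3]; box-tests=5; leaf-entries=1; first=P2

== RESULT ==
2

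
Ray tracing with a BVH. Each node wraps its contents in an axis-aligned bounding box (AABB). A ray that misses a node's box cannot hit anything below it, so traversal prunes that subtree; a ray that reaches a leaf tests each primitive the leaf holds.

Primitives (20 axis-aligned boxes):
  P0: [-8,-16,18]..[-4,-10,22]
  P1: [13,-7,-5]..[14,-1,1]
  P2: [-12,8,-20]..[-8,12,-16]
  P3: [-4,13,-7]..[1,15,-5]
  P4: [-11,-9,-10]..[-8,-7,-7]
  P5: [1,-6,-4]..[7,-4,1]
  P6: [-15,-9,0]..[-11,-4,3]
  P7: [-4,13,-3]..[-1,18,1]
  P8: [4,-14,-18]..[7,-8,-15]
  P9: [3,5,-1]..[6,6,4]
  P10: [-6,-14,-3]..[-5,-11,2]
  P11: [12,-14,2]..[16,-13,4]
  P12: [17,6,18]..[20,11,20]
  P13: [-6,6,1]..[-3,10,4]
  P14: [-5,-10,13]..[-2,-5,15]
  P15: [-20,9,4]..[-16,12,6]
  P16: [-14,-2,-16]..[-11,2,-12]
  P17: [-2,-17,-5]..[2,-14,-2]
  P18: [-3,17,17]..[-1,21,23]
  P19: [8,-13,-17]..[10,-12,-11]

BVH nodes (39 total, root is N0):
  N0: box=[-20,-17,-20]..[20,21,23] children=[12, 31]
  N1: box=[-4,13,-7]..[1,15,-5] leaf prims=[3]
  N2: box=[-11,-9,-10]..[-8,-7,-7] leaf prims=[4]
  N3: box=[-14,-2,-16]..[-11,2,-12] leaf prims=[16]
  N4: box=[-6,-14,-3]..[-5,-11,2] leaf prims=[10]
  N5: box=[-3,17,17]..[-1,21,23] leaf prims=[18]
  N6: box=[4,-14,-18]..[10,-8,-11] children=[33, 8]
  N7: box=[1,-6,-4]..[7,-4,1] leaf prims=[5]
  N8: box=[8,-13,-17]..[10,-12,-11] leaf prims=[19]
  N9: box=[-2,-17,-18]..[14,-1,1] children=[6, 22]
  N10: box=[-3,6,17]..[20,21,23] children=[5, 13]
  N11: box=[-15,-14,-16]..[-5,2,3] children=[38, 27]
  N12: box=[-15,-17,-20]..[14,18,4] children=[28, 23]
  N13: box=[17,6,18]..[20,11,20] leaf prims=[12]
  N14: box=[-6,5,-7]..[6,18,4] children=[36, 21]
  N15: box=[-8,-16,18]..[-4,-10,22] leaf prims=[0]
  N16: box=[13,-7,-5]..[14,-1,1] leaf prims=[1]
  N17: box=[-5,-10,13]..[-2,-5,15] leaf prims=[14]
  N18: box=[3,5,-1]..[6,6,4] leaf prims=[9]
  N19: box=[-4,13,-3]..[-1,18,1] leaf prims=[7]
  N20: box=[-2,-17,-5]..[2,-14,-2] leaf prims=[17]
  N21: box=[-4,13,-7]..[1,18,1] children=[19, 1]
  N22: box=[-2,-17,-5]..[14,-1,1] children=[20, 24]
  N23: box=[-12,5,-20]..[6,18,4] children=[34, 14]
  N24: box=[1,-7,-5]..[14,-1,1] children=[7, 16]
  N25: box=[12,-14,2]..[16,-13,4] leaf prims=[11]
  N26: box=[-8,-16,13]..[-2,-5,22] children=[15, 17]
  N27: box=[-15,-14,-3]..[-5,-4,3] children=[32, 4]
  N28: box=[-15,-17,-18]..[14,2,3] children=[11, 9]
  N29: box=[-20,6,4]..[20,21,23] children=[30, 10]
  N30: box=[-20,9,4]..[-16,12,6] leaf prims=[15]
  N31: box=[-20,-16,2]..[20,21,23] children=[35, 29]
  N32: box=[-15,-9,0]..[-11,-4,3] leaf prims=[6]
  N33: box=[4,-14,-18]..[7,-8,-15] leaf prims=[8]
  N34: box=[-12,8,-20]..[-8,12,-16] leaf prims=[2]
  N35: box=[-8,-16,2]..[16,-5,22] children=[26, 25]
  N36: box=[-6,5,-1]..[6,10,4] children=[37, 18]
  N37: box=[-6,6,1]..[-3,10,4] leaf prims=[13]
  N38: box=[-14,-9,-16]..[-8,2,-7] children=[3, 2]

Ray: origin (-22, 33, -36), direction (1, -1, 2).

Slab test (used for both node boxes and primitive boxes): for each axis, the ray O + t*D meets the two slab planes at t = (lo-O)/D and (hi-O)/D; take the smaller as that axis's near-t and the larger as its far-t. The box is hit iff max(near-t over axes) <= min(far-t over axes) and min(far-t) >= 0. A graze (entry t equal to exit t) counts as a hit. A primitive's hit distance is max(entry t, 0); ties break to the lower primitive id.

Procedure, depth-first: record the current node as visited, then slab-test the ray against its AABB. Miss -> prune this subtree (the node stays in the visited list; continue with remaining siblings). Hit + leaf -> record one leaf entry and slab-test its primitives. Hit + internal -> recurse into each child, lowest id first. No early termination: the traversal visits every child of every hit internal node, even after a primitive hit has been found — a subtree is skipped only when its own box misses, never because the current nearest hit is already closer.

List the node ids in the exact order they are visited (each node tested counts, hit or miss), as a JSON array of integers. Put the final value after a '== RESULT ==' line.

Walk:
N0 x:[2,42] y:[12,50] z:[8,59/2] -> hit [12,59/2], descend [12, 31]
  N12 x:[7,36] y:[15,50] z:[8,20] -> hit [15,20], descend [23, 28]
    N23 x:[10,28] y:[15,28] z:[8,20] -> hit [15,20], descend [14, 34]
      N14 x:[16,28] y:[15,28] z:[29/2,20] -> hit [16,20], descend [21, 36]
        N21 x:[18,23] y:[15,20] z:[29/2,37/2] -> hit [18,37/2], descend [1, 19]
          N1 x:[18,23] y:[18,20] z:[29/2,31/2] -> miss, prune
          N19 x:[18,21] y:[15,20] z:[33/2,37/2] -> hit [18,37/2] leaf, test {P7@t=18}
        N36 x:[16,28] y:[23,28] z:[35/2,20] -> miss, prune
      N34 x:[10,14] y:[21,25] z:[8,10] -> miss, prune
    N28 x:[7,36] y:[31,50] z:[9,39/2] -> miss, prune
  N31 x:[2,42] y:[12,49] z:[19,59/2] -> hit [19,59/2], descend [29, 35]
    N29 x:[2,42] y:[12,27] z:[20,59/2] -> hit [20,27], descend [10, 30]
      N10 x:[19,42] y:[12,27] z:[53/2,59/2] -> hit [53/2,27], descend [5, 13]
        N5 x:[19,21] y:[12,16] z:[53/2,59/2] -> miss, prune
        N13 x:[39,42] y:[22,27] z:[27,28] -> miss, prune
      N30 x:[2,6] y:[21,24] z:[20,21] -> miss, prune
    N35 x:[14,38] y:[38,49] z:[19,29] -> miss, prune

17 AABB tests over nodes [0, 12, 23, 14, 21, 1, 19, 36, 34, 28, 31, 29, 10, 5, 13, 30, 35]; 1 leaf entered; closest P7.

== RESULT ==
[0, 12, 23, 14, 21, 1, 19, 36, 34, 28, 31, 29, 10, 5, 13, 30, 35]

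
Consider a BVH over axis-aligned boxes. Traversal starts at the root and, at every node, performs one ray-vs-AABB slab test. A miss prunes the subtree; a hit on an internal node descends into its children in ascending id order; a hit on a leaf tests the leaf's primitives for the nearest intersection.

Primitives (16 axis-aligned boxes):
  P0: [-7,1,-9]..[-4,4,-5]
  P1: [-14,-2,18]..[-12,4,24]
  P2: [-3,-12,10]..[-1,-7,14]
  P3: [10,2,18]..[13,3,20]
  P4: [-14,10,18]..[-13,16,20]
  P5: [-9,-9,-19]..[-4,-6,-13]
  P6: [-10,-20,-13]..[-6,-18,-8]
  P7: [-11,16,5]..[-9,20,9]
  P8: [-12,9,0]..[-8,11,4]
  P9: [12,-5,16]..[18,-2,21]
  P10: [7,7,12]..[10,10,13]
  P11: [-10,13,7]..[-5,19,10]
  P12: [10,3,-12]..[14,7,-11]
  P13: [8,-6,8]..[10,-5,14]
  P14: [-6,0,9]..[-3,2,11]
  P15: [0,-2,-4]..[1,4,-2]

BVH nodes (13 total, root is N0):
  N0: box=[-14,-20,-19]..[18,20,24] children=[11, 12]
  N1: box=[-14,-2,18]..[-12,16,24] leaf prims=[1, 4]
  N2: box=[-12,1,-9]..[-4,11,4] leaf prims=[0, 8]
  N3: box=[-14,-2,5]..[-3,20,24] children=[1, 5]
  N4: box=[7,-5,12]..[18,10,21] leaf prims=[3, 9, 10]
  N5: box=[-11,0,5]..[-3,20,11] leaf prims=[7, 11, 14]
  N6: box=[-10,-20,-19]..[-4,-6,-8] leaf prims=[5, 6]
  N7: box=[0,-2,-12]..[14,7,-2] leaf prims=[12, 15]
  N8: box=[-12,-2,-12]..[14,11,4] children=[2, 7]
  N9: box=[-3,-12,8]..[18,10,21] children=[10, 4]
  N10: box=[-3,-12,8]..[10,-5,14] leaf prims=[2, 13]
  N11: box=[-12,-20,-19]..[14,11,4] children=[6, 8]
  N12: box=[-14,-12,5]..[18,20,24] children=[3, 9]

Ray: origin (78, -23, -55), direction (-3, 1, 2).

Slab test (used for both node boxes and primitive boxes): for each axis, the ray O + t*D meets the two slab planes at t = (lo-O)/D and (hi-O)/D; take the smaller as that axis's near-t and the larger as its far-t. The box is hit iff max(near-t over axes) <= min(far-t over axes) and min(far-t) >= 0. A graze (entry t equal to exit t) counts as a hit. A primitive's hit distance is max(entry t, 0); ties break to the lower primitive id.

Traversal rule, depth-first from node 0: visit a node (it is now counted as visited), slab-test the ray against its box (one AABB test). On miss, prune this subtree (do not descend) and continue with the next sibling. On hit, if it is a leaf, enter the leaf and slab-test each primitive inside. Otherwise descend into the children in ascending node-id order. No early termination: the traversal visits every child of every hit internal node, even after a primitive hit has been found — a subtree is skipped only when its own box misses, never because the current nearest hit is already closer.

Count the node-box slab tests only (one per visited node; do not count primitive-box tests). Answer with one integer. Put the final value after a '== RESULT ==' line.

Trace the traversal:
N0 x:[20,92/3] y:[3,43] z:[18,79/2] -> hit [20,92/3], descend [11, 12]
  N11 x:[64/3,30] y:[3,34] z:[18,59/2] -> hit [64/3,59/2], descend [6, 8]
    N6 x:[82/3,88/3] y:[3,17] z:[18,47/2] -> miss, prune
    N8 x:[64/3,30] y:[21,34] z:[43/2,59/2] -> hit [43/2,59/2], descend [2, 7]
      N2 x:[82/3,30] y:[24,34] z:[23,59/2] -> hit [82/3,59/2] leaf, test {P0(miss), P8(miss)}
      N7 x:[64/3,26] y:[21,30] z:[43/2,53/2] -> hit [43/2,26] leaf, test {P12(miss), P15@t=77/3}
  N12 x:[20,92/3] y:[11,43] z:[30,79/2] -> hit [30,92/3], descend [3, 9]
    N3 x:[27,92/3] y:[21,43] z:[30,79/2] -> hit [30,92/3], descend [1, 5]
      N1 x:[30,92/3] y:[21,39] z:[73/2,79/2] -> miss, prune
      N5 x:[27,89/3] y:[23,43] z:[30,33] -> miss, prune
    N9 x:[20,27] y:[11,33] z:[63/2,38] -> miss, prune

Visited [0, 11, 6, 8, 2, 7, 12, 3, 1, 5, 9]. Tests: 11 box, 2 leaf. Nearest: P15.

== RESULT ==
11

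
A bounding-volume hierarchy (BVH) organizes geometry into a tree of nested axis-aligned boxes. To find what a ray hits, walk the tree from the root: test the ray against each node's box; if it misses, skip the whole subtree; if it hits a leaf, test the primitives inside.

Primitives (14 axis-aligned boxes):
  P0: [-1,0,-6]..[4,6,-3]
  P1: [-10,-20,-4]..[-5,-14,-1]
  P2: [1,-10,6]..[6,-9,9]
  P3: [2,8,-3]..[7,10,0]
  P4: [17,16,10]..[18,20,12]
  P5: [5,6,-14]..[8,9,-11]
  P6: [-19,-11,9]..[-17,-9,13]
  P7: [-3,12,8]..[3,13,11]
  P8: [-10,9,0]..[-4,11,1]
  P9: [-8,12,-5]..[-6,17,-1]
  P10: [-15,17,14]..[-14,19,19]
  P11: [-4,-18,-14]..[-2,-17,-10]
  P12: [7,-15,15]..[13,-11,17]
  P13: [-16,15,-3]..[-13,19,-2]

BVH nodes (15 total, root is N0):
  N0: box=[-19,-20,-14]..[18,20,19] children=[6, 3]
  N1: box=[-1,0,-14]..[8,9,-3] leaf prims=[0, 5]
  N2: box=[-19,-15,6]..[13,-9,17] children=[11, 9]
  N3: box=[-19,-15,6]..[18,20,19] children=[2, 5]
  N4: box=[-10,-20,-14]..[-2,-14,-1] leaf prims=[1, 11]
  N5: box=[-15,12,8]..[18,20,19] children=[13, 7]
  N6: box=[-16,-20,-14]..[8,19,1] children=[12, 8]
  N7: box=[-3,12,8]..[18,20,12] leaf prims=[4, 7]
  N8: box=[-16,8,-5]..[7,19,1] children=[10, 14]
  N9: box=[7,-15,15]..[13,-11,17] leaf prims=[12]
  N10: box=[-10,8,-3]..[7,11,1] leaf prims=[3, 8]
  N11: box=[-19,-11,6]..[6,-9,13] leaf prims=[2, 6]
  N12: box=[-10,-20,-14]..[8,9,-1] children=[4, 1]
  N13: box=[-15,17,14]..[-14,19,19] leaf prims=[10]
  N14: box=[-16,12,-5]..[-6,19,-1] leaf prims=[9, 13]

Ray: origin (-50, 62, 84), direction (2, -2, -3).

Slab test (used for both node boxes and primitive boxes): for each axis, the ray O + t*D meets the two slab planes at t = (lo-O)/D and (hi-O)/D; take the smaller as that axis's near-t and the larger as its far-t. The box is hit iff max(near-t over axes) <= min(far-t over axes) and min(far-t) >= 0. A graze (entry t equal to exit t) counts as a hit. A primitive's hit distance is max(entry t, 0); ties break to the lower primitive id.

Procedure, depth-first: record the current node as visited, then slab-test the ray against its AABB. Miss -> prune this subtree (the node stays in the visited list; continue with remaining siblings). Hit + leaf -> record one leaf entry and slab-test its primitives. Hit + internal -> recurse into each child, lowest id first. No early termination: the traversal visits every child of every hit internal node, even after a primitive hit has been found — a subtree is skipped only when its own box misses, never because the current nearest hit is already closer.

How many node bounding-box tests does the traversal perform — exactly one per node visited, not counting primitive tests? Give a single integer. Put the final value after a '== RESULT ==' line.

Traverse from the root:
N0 x:[31/2,34] y:[21,41] z:[65/3,98/3] -> hit [65/3,98/3], descend [3, 6]
  N3 x:[31/2,34] y:[21,77/2] z:[65/3,26] -> hit [65/3,26], descend [2, 5]
    N2 x:[31/2,63/2] y:[71/2,77/2] z:[67/3,26] -> miss, prune
    N5 x:[35/2,34] y:[21,25] z:[65/3,76/3] -> hit [65/3,25], descend [7, 13]
      N7 x:[47/2,34] y:[21,25] z:[24,76/3] -> hit [24,25] leaf, test {P4(miss), P7@t=49/2}
      N13 x:[35/2,18] y:[43/2,45/2] z:[65/3,70/3] -> miss, prune
  N6 x:[17,29] y:[43/2,41] z:[83/3,98/3] -> hit [83/3,29], descend [8, 12]
    N8 x:[17,57/2] y:[43/2,27] z:[83/3,89/3] -> miss, prune
    N12 x:[20,29] y:[53/2,41] z:[85/3,98/3] -> hit [85/3,29], descend [1, 4]
      N1 x:[49/2,29] y:[53/2,31] z:[29,98/3] -> hit [29,29] leaf, test {P0(miss), P5(miss)}
      N4 x:[20,24] y:[38,41] z:[85/3,98/3] -> miss, prune

Visited [0, 3, 2, 5, 7, 13, 6, 8, 12, 1, 4]. Tests: 11 box, 2 leaf. Nearest: P7.

== RESULT ==
11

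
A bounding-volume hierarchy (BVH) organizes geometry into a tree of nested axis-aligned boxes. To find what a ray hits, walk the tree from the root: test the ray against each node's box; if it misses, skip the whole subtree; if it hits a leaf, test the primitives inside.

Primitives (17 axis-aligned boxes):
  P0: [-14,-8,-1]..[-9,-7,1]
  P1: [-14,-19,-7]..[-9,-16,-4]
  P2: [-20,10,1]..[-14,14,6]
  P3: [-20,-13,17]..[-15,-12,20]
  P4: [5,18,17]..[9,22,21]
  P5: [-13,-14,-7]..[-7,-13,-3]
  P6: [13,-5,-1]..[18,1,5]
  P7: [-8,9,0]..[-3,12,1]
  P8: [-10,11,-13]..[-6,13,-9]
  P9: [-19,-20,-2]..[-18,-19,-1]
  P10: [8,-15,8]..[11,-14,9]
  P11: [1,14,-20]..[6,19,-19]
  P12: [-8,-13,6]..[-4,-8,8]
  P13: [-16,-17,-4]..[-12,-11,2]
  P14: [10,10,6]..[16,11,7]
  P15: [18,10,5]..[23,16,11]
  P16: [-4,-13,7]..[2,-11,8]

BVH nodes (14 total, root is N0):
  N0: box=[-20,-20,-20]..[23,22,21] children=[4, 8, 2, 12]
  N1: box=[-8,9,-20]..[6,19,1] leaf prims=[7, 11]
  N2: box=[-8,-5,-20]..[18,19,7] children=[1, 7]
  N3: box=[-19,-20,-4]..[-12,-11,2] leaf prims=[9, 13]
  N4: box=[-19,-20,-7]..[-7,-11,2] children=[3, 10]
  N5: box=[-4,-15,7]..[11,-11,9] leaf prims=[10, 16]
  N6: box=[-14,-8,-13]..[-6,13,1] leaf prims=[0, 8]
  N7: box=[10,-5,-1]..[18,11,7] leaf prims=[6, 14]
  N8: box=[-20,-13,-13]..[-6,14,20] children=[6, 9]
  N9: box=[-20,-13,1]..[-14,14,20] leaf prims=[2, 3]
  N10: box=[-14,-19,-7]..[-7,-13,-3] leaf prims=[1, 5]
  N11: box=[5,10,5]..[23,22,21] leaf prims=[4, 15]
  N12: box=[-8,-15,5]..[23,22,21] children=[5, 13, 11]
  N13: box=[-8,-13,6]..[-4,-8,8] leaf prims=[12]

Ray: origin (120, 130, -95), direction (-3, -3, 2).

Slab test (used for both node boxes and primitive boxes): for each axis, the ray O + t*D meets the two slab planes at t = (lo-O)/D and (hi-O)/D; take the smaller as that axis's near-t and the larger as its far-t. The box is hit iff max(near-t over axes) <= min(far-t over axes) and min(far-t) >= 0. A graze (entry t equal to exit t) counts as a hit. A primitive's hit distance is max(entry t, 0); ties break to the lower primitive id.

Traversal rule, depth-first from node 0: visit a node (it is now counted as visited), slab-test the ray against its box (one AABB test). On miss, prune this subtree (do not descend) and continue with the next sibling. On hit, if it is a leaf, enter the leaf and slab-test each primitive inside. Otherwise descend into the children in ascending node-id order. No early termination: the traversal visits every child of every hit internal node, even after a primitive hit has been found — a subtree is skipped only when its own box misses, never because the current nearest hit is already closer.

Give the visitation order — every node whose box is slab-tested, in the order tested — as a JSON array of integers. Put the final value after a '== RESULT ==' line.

Walk:
N0 x:[97/3,140/3] y:[36,50] z:[75/2,58] -> hit [75/2,140/3], descend [2, 4, 8, 12]
  N2 x:[34,128/3] y:[37,45] z:[75/2,51] -> hit [75/2,128/3], descend [1, 7]
    N1 x:[38,128/3] y:[37,121/3] z:[75/2,48] -> hit [38,121/3] leaf, test {P7(miss), P11@t=38}
    N7 x:[34,110/3] y:[119/3,45] z:[47,51] -> miss, prune
  N4 x:[127/3,139/3] y:[47,50] z:[44,97/2] -> miss, prune
  N8 x:[42,140/3] y:[116/3,143/3] z:[41,115/2] -> hit [42,140/3], descend [6, 9]
    N6 x:[42,134/3] y:[39,46] z:[41,48] -> hit [42,134/3] leaf, test {P0(miss), P8(miss)}
    N9 x:[134/3,140/3] y:[116/3,143/3] z:[48,115/2] -> miss, prune
  N12 x:[97/3,128/3] y:[36,145/3] z:[50,58] -> miss, prune

Summary -> nodes [0, 2, 1, 7, 4, 8, 6, 9, 12]; box-tests=9; leaf-entries=2; first=P11

== RESULT ==
[0, 2, 1, 7, 4, 8, 6, 9, 12]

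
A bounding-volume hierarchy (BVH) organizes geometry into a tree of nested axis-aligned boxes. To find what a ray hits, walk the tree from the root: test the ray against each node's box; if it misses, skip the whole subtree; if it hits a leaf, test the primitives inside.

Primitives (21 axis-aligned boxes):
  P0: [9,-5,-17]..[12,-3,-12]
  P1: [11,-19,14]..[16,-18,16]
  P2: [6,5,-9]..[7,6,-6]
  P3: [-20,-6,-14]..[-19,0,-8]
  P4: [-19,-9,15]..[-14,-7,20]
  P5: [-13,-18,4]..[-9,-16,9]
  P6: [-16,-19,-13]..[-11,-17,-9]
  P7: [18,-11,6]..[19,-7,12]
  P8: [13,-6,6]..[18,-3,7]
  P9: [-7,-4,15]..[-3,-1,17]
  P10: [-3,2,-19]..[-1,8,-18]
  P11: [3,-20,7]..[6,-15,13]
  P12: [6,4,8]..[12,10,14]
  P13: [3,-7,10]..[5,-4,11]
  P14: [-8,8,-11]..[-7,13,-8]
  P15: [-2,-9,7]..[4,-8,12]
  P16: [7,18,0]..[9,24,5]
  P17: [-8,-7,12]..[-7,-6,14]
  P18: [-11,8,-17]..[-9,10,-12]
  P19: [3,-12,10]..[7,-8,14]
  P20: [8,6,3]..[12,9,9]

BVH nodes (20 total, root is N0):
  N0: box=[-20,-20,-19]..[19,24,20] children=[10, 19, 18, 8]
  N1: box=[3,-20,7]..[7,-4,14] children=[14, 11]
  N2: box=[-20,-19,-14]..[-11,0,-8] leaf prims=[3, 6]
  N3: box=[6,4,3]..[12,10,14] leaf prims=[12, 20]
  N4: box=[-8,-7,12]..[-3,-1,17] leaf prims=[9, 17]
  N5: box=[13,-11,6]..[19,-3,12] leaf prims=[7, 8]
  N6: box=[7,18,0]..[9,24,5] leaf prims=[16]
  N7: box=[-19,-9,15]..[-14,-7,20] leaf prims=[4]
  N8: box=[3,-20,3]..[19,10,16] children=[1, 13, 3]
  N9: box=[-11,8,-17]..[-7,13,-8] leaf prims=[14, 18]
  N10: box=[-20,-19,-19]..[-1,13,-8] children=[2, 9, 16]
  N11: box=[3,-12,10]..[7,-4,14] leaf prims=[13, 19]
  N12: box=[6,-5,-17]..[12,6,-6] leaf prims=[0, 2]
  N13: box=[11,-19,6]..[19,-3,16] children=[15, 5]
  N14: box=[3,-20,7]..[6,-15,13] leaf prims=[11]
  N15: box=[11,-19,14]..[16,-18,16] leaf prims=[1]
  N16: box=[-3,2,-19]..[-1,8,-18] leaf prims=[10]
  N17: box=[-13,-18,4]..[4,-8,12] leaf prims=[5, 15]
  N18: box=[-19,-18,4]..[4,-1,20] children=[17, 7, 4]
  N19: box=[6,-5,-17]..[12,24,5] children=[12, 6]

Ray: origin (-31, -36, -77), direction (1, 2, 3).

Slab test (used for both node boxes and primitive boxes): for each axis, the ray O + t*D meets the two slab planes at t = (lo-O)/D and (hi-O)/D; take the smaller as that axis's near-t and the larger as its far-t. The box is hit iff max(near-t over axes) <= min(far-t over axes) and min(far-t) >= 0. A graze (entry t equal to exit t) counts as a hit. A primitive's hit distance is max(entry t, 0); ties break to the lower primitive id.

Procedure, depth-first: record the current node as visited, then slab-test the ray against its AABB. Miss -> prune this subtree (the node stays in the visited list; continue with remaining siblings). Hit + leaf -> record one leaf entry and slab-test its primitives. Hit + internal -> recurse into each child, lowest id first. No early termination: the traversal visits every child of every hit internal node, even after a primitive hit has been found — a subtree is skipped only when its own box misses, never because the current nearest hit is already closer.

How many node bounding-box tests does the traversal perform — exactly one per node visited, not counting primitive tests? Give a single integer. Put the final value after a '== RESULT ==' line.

Traverse from the root:
N0 x:[11,50] y:[8,30] z:[58/3,97/3] -> hit [58/3,30], descend [8, 10, 18, 19]
  N8 x:[34,50] y:[8,23] z:[80/3,31] -> miss, prune
  N10 x:[11,30] y:[17/2,49/2] z:[58/3,23] -> hit [58/3,23], descend [2, 9, 16]
    N2 x:[11,20] y:[17/2,18] z:[21,23] -> miss, prune
    N9 x:[20,24] y:[22,49/2] z:[20,23] -> hit [22,23] leaf, test {P14@t=23, P18(miss)}
    N16 x:[28,30] y:[19,22] z:[58/3,59/3] -> miss, prune
  N18 x:[12,35] y:[9,35/2] z:[27,97/3] -> miss, prune
  N19 x:[37,43] y:[31/2,30] z:[20,82/3] -> miss, prune

order=[0, 8, 10, 2, 9, 16, 18, 19]  |boxes|=8  |leaves|=1  hit=P14

== RESULT ==
8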